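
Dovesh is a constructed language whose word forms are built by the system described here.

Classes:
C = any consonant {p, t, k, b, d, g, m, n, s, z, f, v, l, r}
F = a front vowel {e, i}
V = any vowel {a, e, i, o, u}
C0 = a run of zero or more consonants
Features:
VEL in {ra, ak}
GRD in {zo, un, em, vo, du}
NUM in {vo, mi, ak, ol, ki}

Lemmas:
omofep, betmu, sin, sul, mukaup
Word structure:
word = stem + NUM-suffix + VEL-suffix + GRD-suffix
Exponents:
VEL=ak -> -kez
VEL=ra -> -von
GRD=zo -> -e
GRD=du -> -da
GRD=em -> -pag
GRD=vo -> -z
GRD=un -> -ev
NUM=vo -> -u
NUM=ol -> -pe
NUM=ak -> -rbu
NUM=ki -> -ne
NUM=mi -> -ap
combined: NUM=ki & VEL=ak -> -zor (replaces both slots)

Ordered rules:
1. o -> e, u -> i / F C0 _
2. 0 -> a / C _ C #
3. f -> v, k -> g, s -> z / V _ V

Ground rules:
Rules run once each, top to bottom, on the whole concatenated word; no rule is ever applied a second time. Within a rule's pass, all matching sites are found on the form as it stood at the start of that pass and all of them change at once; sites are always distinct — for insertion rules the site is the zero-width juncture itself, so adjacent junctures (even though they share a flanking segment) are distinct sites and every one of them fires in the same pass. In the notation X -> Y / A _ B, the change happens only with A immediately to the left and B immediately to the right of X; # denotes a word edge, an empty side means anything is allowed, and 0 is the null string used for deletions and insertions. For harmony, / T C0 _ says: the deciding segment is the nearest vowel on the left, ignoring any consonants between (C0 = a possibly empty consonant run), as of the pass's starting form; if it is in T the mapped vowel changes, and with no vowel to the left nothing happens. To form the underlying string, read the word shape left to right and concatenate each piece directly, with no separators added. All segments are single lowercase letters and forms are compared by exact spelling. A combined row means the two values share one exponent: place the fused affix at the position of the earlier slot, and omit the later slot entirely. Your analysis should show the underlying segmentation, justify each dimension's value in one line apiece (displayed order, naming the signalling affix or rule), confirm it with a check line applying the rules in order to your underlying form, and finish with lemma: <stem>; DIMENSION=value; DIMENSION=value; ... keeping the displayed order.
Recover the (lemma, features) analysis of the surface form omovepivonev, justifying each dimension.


underlying: omofep-u-von-ev
VEL=ra - signalled by the affix -von
GRD=un - signalled by the affix -ev
NUM=vo - signalled by the affix -u
check: omofepuvonev -> omofepivonev -> omofepivonev -> omovepivonev
lemma: omofep; VEL=ra; GRD=un; NUM=vo


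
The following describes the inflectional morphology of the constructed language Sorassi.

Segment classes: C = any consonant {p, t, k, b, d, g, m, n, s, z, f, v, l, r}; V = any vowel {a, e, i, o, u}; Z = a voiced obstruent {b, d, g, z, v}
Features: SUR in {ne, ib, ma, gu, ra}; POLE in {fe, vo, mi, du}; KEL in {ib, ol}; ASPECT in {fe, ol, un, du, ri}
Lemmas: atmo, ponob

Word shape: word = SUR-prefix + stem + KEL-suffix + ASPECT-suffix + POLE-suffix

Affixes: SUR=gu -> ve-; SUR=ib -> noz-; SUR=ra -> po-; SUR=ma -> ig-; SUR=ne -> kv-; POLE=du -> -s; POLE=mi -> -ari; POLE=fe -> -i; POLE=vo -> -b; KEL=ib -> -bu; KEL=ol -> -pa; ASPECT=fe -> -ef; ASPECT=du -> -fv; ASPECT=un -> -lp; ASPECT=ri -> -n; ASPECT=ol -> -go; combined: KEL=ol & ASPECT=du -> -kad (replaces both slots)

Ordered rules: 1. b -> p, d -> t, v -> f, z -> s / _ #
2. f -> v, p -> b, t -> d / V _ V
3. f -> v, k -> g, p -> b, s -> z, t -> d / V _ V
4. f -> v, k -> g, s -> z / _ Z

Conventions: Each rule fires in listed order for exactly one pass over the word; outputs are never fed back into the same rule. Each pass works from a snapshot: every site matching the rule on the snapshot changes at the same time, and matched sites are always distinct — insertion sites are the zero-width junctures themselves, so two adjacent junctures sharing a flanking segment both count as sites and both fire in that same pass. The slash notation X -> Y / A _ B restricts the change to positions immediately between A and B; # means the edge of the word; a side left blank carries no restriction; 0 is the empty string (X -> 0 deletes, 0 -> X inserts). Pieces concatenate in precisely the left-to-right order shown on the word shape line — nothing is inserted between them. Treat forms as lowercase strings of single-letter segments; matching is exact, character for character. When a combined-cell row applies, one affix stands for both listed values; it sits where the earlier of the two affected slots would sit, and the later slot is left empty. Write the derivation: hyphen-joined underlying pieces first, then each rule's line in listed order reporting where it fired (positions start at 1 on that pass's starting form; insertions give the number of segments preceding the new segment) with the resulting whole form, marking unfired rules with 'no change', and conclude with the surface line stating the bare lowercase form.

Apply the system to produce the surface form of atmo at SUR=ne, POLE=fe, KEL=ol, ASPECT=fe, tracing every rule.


underlying: kv-atmo-pa-ef-i
1. b -> p, d -> t, v -> f, z -> s / _ #: no change
2. f -> v, p -> b, t -> d / V _ V: fires at position(s) 7, 10: kvatmobaevi
3. f -> v, k -> g, p -> b, s -> z, t -> d / V _ V: no change
4. f -> v, k -> g, s -> z / _ Z: fires at position(s) 1: gvatmobaevi
surface: gvatmobaevi


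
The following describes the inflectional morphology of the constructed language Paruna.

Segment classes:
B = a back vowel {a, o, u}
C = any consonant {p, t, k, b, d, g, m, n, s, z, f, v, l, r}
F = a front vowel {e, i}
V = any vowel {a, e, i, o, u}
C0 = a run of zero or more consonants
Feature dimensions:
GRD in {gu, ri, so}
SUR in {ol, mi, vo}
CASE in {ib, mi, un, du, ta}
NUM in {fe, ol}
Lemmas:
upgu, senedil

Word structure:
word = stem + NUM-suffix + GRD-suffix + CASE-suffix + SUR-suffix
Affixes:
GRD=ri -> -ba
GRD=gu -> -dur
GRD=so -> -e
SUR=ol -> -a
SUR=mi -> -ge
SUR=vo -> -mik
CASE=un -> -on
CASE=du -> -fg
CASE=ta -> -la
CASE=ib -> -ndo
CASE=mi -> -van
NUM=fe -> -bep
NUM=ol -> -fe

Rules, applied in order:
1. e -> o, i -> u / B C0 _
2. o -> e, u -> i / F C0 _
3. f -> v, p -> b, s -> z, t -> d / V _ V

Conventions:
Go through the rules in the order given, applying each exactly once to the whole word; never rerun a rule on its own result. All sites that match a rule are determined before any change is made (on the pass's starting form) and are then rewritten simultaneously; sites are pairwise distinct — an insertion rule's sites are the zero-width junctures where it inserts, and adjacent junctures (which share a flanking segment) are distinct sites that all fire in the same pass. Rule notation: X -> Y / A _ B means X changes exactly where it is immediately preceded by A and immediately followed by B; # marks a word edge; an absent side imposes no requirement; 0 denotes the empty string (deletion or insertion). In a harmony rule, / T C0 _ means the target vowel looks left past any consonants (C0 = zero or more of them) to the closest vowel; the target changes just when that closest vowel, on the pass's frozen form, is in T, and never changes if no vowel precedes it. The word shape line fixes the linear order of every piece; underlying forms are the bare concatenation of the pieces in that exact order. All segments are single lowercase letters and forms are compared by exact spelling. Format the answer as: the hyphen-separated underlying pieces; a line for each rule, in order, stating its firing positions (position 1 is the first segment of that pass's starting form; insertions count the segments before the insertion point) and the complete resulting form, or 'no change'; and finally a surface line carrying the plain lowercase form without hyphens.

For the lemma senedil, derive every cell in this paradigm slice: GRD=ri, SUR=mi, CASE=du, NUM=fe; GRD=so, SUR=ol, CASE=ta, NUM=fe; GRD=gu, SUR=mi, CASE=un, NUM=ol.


cell GRD=ri, SUR=mi, CASE=du, NUM=fe:
underlying: senedil-bep-ba-fg-ge
1. e -> o, i -> u / B C0 _: fires at position(s) 16: senedilbepbafggo
2. o -> e, u -> i / F C0 _: no change
3. f -> v, p -> b, s -> z, t -> d / V _ V: no change
surface: senedilbepbafggo

cell GRD=so, SUR=ol, CASE=ta, NUM=fe:
underlying: senedil-bep-e-la-a
1. e -> o, i -> u / B C0 _: no change
2. o -> e, u -> i / F C0 _: no change
3. f -> v, p -> b, s -> z, t -> d / V _ V: fires at position(s) 10: senedilbebelaa
surface: senedilbebelaa

cell GRD=gu, SUR=mi, CASE=un, NUM=ol:
underlying: senedil-fe-dur-on-ge
1. e -> o, i -> u / B C0 _: fires at position(s) 16: senedilfedurongo
2. o -> e, u -> i / F C0 _: fires at position(s) 11: senedilfedirongo
3. f -> v, p -> b, s -> z, t -> d / V _ V: no change
surface: senedilfedirongo


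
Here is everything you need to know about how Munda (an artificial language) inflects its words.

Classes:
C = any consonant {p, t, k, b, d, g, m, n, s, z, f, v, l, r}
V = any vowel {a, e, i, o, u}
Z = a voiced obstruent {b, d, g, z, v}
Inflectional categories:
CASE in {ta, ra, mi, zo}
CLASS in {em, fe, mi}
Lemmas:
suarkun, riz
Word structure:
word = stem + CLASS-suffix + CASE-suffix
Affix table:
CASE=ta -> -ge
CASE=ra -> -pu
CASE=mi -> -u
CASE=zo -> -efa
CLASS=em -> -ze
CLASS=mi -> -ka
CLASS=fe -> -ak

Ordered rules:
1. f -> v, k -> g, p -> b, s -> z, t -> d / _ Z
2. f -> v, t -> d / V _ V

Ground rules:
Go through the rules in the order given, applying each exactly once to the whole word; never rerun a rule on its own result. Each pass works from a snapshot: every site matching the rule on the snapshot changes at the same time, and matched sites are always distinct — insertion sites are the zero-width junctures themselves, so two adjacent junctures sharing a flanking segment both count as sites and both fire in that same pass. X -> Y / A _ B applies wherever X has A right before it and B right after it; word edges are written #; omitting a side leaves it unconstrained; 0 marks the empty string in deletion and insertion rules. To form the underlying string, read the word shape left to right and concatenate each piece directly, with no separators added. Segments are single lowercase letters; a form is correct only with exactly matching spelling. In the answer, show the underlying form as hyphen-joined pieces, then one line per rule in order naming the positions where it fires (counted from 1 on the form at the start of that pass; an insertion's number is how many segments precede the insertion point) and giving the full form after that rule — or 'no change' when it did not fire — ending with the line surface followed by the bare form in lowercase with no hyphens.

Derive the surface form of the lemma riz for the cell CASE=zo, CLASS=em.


underlying: riz-ze-efa
1. f -> v, k -> g, p -> b, s -> z, t -> d / _ Z: no change
2. f -> v, t -> d / V _ V: fires at position(s) 7: rizzeeva
surface: rizzeeva


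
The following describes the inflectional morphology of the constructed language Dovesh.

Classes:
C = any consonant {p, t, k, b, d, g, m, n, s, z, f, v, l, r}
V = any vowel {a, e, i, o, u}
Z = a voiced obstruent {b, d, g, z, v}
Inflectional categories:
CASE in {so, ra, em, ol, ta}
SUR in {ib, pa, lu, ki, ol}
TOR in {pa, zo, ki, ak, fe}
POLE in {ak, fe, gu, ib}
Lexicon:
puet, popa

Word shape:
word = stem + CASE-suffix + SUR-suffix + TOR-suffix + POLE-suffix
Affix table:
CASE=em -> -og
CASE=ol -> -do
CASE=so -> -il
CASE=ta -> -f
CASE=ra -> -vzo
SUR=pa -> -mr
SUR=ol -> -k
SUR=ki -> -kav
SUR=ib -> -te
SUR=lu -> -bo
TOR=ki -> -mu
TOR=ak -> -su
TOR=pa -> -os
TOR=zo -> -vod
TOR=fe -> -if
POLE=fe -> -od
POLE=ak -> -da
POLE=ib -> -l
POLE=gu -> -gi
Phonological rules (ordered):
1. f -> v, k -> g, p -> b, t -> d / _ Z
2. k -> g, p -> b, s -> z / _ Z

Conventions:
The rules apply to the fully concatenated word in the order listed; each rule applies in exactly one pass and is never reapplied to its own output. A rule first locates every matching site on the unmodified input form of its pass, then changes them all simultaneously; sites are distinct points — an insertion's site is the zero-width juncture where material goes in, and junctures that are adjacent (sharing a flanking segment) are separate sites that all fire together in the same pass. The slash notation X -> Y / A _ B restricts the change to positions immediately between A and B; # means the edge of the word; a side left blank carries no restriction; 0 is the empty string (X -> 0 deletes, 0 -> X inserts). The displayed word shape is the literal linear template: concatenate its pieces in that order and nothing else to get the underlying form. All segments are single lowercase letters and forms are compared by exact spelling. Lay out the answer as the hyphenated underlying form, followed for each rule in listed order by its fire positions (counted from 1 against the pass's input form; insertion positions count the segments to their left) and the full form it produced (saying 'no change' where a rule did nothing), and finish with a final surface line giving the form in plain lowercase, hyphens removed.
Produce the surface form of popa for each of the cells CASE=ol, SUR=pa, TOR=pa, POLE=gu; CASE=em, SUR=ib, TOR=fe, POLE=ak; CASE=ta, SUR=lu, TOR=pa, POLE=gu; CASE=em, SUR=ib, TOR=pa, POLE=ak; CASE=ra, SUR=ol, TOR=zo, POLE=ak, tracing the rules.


cell CASE=ol, SUR=pa, TOR=pa, POLE=gu:
underlying: popa-do-mr-os-gi
1. f -> v, k -> g, p -> b, t -> d / _ Z: no change
2. k -> g, p -> b, s -> z / _ Z: fires at position(s) 10: popadomrozgi
surface: popadomrozgi

cell CASE=em, SUR=ib, TOR=fe, POLE=ak:
underlying: popa-og-te-if-da
1. f -> v, k -> g, p -> b, t -> d / _ Z: fires at position(s) 10: popaogteivda
2. k -> g, p -> b, s -> z / _ Z: no change
surface: popaogteivda

cell CASE=ta, SUR=lu, TOR=pa, POLE=gu:
underlying: popa-f-bo-os-gi
1. f -> v, k -> g, p -> b, t -> d / _ Z: fires at position(s) 5: popavboosgi
2. k -> g, p -> b, s -> z / _ Z: fires at position(s) 9: popavboozgi
surface: popavboozgi

cell CASE=em, SUR=ib, TOR=pa, POLE=ak:
underlying: popa-og-te-os-da
1. f -> v, k -> g, p -> b, t -> d / _ Z: no change
2. k -> g, p -> b, s -> z / _ Z: fires at position(s) 10: popaogteozda
surface: popaogteozda

cell CASE=ra, SUR=ol, TOR=zo, POLE=ak:
underlying: popa-vzo-k-vod-da
1. f -> v, k -> g, p -> b, t -> d / _ Z: fires at position(s) 8: popavzogvodda
2. k -> g, p -> b, s -> z / _ Z: no change
surface: popavzogvodda


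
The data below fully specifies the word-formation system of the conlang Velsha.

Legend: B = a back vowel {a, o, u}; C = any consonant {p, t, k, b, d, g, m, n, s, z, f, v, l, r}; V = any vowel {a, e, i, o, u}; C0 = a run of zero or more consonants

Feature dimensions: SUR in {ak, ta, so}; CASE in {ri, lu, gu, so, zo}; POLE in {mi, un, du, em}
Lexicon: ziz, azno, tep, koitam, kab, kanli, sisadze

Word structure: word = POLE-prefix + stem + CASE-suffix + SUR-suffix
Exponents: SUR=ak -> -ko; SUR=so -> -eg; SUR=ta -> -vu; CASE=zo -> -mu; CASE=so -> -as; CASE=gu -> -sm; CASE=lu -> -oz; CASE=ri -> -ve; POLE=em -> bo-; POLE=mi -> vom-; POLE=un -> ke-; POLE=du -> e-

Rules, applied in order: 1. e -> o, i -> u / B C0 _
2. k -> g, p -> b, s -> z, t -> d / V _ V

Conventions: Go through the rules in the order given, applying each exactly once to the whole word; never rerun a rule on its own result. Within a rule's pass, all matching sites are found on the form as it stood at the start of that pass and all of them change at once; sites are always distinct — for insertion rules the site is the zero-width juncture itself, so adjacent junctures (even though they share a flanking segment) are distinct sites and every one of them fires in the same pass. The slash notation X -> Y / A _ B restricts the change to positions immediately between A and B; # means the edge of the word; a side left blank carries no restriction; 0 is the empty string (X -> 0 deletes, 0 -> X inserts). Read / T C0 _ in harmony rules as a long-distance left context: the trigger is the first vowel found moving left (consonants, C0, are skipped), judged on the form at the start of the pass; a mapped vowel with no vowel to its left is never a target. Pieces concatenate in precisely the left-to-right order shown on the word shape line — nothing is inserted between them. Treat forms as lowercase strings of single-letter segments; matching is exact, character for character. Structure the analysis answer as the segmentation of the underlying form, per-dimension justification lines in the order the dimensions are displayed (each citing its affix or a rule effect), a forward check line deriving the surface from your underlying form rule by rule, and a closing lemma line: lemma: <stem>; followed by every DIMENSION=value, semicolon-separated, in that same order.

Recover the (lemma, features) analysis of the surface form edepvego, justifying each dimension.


underlying: e-tep-ve-ko
SUR=ak - signalled by the affix -ko
CASE=ri - signalled by the affix -ve
POLE=du - signalled by the affix e-
check: etepveko -> etepveko -> edepvego
lemma: tep; SUR=ak; CASE=ri; POLE=du


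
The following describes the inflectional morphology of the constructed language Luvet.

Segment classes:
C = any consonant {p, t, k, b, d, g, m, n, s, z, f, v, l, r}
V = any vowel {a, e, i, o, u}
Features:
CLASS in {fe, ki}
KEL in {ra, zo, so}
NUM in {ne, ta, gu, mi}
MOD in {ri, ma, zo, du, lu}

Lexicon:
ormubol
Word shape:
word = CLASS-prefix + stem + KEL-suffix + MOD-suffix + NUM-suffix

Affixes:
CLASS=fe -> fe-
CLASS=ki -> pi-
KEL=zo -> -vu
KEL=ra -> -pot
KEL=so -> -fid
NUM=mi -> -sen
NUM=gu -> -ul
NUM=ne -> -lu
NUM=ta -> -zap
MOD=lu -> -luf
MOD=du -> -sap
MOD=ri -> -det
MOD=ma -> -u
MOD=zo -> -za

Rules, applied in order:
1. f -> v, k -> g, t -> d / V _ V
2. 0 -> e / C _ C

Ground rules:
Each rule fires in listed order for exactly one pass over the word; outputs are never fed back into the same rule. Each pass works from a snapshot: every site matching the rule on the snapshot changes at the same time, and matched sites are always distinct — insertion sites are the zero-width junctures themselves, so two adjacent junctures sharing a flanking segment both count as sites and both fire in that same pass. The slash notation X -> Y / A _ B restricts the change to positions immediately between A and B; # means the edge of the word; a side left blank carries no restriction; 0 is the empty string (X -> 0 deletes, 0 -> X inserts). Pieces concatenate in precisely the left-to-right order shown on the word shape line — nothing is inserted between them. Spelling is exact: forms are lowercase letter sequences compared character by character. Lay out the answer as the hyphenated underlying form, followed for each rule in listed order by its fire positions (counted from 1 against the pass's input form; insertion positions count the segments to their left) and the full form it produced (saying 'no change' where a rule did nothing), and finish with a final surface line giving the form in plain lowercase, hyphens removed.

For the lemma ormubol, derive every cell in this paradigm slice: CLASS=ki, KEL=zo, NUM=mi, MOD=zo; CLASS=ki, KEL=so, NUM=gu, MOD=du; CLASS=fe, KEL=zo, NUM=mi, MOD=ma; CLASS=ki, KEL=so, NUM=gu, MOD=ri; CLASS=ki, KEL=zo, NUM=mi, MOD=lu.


cell CLASS=ki, KEL=zo, NUM=mi, MOD=zo:
underlying: pi-ormubol-vu-za-sen
1. f -> v, k -> g, t -> d / V _ V: no change
2. 0 -> e / C _ C: inserts after position(s) 4, 9: pioremubolevuzasen
surface: pioremubolevuzasen

cell CLASS=ki, KEL=so, NUM=gu, MOD=du:
underlying: pi-ormubol-fid-sap-ul
1. f -> v, k -> g, t -> d / V _ V: no change
2. 0 -> e / C _ C: inserts after position(s) 4, 9, 12: pioremubolefidesapul
surface: pioremubolefidesapul

cell CLASS=fe, KEL=zo, NUM=mi, MOD=ma:
underlying: fe-ormubol-vu-u-sen
1. f -> v, k -> g, t -> d / V _ V: no change
2. 0 -> e / C _ C: inserts after position(s) 4, 9: feoremubolevuusen
surface: feoremubolevuusen

cell CLASS=ki, KEL=so, NUM=gu, MOD=ri:
underlying: pi-ormubol-fid-det-ul
1. f -> v, k -> g, t -> d / V _ V: fires at position(s) 15: piormubolfiddedul
2. 0 -> e / C _ C: inserts after position(s) 4, 9, 12: pioremubolefidededul
surface: pioremubolefidededul

cell CLASS=ki, KEL=zo, NUM=mi, MOD=lu:
underlying: pi-ormubol-vu-luf-sen
1. f -> v, k -> g, t -> d / V _ V: no change
2. 0 -> e / C _ C: inserts after position(s) 4, 9, 14: pioremubolevulufesen
surface: pioremubolevulufesen


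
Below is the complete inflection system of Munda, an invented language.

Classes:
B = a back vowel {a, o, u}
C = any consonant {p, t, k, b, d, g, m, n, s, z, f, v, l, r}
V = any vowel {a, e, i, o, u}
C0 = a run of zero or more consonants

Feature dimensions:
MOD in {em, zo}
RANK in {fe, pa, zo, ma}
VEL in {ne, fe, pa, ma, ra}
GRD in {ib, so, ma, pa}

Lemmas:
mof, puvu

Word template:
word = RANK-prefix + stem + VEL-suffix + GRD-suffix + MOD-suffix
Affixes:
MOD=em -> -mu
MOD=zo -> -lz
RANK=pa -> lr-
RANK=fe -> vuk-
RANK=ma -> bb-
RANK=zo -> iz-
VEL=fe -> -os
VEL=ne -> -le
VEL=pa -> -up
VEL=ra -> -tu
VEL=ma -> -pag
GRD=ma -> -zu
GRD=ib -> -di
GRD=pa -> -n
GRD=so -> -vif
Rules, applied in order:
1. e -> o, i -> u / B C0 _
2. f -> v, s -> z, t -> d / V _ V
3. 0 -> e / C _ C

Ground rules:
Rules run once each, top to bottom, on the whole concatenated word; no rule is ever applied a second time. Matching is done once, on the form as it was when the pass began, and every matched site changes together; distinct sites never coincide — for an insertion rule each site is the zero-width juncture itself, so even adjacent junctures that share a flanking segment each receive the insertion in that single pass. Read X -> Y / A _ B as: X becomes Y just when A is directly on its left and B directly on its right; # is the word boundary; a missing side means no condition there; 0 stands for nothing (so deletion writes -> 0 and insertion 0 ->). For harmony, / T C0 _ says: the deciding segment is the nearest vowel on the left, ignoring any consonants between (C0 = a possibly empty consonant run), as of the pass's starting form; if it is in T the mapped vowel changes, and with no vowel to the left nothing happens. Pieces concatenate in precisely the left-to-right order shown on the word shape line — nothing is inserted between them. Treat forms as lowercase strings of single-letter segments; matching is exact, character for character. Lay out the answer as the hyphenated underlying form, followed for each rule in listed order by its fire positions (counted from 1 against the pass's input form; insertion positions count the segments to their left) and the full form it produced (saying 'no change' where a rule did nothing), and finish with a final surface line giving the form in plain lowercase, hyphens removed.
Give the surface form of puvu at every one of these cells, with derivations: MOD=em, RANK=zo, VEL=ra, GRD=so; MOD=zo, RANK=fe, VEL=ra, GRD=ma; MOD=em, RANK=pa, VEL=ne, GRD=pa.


cell MOD=em, RANK=zo, VEL=ra, GRD=so:
underlying: iz-puvu-tu-vif-mu
1. e -> o, i -> u / B C0 _: fires at position(s) 10: izpuvutuvufmu
2. f -> v, s -> z, t -> d / V _ V: fires at position(s) 7: izpuvuduvufmu
3. 0 -> e / C _ C: inserts after position(s) 2, 11: izepuvuduvufemu
surface: izepuvuduvufemu

cell MOD=zo, RANK=fe, VEL=ra, GRD=ma:
underlying: vuk-puvu-tu-zu-lz
1. e -> o, i -> u / B C0 _: no change
2. f -> v, s -> z, t -> d / V _ V: fires at position(s) 8: vukpuvuduzulz
3. 0 -> e / C _ C: inserts after position(s) 3, 12: vukepuvuduzulez
surface: vukepuvuduzulez

cell MOD=em, RANK=pa, VEL=ne, GRD=pa:
underlying: lr-puvu-le-n-mu
1. e -> o, i -> u / B C0 _: fires at position(s) 8: lrpuvulonmu
2. f -> v, s -> z, t -> d / V _ V: no change
3. 0 -> e / C _ C: inserts after position(s) 1, 2, 9: lerepuvulonemu
surface: lerepuvulonemu


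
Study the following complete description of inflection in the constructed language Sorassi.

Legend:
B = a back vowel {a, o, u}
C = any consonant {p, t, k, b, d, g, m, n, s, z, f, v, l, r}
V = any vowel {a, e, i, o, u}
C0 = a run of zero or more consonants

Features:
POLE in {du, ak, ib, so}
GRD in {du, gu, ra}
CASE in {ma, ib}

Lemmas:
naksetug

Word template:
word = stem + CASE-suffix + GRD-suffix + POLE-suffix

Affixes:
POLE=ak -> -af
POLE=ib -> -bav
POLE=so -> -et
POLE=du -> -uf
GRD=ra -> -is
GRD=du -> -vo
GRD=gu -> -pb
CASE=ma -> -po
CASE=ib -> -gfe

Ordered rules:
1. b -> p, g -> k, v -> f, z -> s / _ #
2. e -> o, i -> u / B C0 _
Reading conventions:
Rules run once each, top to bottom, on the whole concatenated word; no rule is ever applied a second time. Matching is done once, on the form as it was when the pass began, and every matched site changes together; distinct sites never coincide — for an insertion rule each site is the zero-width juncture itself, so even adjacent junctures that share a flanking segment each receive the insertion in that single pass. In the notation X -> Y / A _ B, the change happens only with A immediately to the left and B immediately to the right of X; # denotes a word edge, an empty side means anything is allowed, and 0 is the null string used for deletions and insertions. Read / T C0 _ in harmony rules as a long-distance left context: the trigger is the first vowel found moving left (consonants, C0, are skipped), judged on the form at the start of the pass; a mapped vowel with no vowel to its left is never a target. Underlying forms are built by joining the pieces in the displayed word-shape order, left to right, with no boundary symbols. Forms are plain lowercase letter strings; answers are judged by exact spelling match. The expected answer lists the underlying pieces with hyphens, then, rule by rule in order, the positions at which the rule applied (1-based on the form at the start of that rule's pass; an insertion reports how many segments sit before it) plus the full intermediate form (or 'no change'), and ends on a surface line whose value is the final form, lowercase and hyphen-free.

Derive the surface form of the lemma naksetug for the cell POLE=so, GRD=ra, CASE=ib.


underlying: naksetug-gfe-is-et
1. b -> p, g -> k, v -> f, z -> s / _ #: no change
2. e -> o, i -> u / B C0 _: fires at position(s) 5, 11: naksotuggfoiset
surface: naksotuggfoiset


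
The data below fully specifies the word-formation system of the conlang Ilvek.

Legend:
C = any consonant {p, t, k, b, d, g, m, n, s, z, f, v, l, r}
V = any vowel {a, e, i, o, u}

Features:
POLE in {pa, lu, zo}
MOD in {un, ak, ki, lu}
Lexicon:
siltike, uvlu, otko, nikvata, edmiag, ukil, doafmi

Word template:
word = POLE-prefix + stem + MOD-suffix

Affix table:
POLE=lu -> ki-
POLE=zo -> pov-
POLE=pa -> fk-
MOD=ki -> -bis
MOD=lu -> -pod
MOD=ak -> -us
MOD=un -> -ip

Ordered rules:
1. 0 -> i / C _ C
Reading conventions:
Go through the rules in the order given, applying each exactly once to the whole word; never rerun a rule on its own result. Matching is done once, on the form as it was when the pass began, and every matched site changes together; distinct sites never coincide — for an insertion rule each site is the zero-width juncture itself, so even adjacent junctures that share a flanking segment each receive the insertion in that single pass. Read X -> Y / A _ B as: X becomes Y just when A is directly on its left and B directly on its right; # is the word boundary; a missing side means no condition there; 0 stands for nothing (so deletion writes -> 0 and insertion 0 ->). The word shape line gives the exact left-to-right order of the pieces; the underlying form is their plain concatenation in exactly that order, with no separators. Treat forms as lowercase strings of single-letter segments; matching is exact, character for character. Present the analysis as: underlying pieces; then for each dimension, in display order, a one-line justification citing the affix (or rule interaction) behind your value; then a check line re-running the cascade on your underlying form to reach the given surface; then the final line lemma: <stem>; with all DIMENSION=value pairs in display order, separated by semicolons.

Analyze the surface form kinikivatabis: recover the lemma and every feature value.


underlying: ki-nikvata-bis
POLE=lu - signalled by the affix ki-
MOD=ki - signalled by the affix -bis
check: kinikvatabis -> kinikivatabis
lemma: nikvata; POLE=lu; MOD=ki


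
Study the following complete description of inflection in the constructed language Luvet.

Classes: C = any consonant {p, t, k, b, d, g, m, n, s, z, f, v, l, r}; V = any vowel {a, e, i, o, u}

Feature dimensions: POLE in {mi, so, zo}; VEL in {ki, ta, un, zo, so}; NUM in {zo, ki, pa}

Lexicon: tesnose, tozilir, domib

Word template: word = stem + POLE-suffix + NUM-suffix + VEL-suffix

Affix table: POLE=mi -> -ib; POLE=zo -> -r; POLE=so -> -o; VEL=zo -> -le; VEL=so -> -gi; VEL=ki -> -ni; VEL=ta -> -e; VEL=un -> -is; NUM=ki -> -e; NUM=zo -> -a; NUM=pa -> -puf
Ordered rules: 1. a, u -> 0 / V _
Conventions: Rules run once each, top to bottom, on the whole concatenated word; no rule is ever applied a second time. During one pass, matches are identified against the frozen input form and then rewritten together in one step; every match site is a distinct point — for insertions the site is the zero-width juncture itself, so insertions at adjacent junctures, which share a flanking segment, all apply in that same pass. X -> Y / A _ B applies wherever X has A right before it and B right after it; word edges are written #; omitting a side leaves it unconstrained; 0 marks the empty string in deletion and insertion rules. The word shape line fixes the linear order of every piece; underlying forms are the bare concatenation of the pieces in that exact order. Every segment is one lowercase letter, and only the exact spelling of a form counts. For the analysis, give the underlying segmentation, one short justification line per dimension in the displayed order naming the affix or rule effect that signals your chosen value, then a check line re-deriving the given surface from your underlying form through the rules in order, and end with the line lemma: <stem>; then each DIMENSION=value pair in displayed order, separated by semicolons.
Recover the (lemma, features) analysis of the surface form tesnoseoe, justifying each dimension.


underlying: tesnose-o-a-e
POLE=so - signalled by the affix -o
VEL=ta - signalled by the affix -e
NUM=zo - signalled by the affix -a
check: tesnoseoae -> tesnoseoe
lemma: tesnose; POLE=so; VEL=ta; NUM=zo


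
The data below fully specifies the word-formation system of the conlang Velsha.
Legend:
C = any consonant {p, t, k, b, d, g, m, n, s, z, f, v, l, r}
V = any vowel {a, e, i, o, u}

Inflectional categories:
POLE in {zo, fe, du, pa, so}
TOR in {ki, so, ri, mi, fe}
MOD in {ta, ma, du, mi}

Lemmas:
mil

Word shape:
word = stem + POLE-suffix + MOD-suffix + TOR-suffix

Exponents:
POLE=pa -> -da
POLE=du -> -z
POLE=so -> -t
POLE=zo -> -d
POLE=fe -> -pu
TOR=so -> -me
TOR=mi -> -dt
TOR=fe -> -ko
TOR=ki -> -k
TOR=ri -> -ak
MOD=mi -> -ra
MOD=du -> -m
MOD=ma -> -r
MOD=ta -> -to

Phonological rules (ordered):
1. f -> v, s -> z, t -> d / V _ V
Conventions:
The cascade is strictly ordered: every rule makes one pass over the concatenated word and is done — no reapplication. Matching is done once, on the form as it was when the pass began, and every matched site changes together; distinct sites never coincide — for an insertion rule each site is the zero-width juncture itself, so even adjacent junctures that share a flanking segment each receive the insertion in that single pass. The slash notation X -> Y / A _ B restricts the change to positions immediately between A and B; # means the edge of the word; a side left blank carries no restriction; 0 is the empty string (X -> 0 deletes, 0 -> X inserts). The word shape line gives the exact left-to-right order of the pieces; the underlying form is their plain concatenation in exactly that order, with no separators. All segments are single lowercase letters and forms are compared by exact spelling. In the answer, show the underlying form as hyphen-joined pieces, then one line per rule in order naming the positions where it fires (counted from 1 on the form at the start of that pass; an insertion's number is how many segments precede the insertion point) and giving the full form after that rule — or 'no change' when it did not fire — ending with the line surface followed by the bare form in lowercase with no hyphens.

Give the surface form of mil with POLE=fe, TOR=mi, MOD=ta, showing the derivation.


underlying: mil-pu-to-dt
1. f -> v, s -> z, t -> d / V _ V: fires at position(s) 6: milpudodt
surface: milpudodt


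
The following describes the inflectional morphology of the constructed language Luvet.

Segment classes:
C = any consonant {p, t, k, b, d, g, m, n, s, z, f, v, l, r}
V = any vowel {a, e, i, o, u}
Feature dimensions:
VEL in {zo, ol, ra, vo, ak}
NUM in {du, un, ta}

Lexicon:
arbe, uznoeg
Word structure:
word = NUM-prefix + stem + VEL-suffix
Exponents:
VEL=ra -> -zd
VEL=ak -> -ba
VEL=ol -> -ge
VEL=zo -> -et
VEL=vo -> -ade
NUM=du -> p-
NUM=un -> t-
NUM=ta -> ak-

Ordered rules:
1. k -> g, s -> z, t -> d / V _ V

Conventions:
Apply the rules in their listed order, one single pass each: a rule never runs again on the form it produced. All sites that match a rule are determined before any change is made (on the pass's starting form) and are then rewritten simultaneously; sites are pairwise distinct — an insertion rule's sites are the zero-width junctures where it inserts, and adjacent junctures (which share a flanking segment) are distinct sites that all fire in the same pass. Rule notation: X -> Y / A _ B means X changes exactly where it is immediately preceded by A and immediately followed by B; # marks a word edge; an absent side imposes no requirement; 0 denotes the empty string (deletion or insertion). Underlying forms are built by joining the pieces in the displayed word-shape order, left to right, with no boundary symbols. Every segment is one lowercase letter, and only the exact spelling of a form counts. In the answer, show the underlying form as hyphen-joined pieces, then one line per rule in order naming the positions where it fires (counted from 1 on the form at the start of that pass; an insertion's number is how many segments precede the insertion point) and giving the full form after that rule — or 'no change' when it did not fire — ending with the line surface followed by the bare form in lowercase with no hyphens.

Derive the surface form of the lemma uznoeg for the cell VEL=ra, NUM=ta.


underlying: ak-uznoeg-zd
1. k -> g, s -> z, t -> d / V _ V: fires at position(s) 2: aguznoegzd
surface: aguznoegzd


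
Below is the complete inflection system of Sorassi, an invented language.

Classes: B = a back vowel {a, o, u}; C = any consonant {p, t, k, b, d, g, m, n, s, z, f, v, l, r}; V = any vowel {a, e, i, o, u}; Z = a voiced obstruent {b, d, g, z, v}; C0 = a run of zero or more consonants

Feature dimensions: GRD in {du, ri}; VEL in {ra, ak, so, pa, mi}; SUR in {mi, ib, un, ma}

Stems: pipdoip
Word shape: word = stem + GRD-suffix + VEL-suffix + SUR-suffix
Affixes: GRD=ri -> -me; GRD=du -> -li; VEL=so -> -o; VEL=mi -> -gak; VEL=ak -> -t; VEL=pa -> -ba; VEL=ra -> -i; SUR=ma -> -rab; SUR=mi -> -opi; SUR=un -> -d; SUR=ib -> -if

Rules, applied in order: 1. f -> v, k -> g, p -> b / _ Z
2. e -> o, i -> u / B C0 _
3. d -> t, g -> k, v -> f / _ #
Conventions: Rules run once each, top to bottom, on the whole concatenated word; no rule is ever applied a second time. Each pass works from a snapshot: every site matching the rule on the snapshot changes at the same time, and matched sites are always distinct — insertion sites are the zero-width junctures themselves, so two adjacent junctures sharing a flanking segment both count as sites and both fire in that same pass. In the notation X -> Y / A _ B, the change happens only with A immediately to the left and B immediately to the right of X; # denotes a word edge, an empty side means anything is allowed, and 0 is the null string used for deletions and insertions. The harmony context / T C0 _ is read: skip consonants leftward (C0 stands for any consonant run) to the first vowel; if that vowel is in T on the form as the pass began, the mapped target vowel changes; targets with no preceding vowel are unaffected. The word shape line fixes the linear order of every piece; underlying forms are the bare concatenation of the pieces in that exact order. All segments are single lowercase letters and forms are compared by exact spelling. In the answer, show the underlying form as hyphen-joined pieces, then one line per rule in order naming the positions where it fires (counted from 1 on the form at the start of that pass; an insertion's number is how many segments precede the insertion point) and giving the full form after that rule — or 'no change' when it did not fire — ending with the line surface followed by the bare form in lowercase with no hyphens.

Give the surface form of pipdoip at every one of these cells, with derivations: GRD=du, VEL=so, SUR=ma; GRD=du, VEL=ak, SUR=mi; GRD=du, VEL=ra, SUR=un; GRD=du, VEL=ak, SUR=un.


cell GRD=du, VEL=so, SUR=ma:
underlying: pipdoip-li-o-rab
1. f -> v, k -> g, p -> b / _ Z: fires at position(s) 3: pibdoipliorab
2. e -> o, i -> u / B C0 _: fires at position(s) 6: pibdoupliorab
3. d -> t, g -> k, v -> f / _ #: no change
surface: pibdoupliorab

cell GRD=du, VEL=ak, SUR=mi:
underlying: pipdoip-li-t-opi
1. f -> v, k -> g, p -> b / _ Z: fires at position(s) 3: pibdoiplitopi
2. e -> o, i -> u / B C0 _: fires at position(s) 6, 13: pibdouplitopu
3. d -> t, g -> k, v -> f / _ #: no change
surface: pibdouplitopu

cell GRD=du, VEL=ra, SUR=un:
underlying: pipdoip-li-i-d
1. f -> v, k -> g, p -> b / _ Z: fires at position(s) 3: pibdoipliid
2. e -> o, i -> u / B C0 _: fires at position(s) 6: pibdoupliid
3. d -> t, g -> k, v -> f / _ #: fires at position(s) 11: pibdoupliit
surface: pibdoupliit

cell GRD=du, VEL=ak, SUR=un:
underlying: pipdoip-li-t-d
1. f -> v, k -> g, p -> b / _ Z: fires at position(s) 3: pibdoiplitd
2. e -> o, i -> u / B C0 _: fires at position(s) 6: pibdouplitd
3. d -> t, g -> k, v -> f / _ #: fires at position(s) 11: pibdouplitt
surface: pibdouplitt


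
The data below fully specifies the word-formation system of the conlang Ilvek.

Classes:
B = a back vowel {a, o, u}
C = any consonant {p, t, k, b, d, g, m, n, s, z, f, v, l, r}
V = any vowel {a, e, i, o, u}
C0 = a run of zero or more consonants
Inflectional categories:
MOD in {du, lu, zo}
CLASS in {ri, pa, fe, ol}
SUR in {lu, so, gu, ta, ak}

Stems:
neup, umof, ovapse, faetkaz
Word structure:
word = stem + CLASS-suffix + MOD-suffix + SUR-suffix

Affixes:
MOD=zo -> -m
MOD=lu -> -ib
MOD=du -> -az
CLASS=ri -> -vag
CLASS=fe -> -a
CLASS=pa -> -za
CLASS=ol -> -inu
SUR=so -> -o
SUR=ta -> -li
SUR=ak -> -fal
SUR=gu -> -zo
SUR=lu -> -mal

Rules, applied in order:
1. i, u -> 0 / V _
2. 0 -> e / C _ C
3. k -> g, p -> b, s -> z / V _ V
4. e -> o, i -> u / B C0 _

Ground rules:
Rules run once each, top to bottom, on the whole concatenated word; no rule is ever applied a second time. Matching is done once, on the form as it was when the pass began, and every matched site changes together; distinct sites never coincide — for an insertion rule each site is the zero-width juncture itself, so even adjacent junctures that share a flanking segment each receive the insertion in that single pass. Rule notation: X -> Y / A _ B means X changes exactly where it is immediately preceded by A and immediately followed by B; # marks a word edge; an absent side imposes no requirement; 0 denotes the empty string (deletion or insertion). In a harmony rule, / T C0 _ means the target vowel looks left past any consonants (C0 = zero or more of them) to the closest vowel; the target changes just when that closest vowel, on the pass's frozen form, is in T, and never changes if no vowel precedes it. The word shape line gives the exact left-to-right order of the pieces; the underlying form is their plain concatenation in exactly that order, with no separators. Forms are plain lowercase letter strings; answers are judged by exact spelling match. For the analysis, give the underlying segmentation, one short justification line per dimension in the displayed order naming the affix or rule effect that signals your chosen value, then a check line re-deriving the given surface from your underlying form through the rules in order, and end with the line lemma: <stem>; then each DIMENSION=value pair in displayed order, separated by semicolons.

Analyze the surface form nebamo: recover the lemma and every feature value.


underlying: neup-a-m-o
MOD=zo - signalled by the affix -m
CLASS=fe - signalled by the affix -a
SUR=so - signalled by the affix -o
check: neupamo -> nepamo -> nepamo -> nebamo -> nebamo
lemma: neup; MOD=zo; CLASS=fe; SUR=so
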